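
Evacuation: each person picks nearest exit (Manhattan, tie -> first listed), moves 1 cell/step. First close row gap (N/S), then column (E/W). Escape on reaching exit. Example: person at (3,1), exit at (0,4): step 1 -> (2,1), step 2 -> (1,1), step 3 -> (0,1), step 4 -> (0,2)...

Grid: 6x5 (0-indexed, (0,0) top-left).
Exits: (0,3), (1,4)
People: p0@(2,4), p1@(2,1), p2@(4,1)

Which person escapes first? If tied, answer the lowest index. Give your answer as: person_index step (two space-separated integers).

Step 1: p0:(2,4)->(1,4)->EXIT | p1:(2,1)->(1,1) | p2:(4,1)->(3,1)
Step 2: p0:escaped | p1:(1,1)->(0,1) | p2:(3,1)->(2,1)
Step 3: p0:escaped | p1:(0,1)->(0,2) | p2:(2,1)->(1,1)
Step 4: p0:escaped | p1:(0,2)->(0,3)->EXIT | p2:(1,1)->(0,1)
Step 5: p0:escaped | p1:escaped | p2:(0,1)->(0,2)
Step 6: p0:escaped | p1:escaped | p2:(0,2)->(0,3)->EXIT
Exit steps: [1, 4, 6]
First to escape: p0 at step 1

Answer: 0 1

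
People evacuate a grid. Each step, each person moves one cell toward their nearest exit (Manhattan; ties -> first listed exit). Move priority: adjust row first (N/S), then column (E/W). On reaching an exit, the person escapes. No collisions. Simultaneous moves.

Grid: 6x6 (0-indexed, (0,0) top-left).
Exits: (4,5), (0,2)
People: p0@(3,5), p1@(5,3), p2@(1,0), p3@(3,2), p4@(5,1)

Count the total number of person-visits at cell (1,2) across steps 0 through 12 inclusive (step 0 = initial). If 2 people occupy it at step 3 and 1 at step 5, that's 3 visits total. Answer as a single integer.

Answer: 1

Derivation:
Step 0: p0@(3,5) p1@(5,3) p2@(1,0) p3@(3,2) p4@(5,1) -> at (1,2): 0 [-], cum=0
Step 1: p0@ESC p1@(4,3) p2@(0,0) p3@(2,2) p4@(4,1) -> at (1,2): 0 [-], cum=0
Step 2: p0@ESC p1@(4,4) p2@(0,1) p3@(1,2) p4@(4,2) -> at (1,2): 1 [p3], cum=1
Step 3: p0@ESC p1@ESC p2@ESC p3@ESC p4@(4,3) -> at (1,2): 0 [-], cum=1
Step 4: p0@ESC p1@ESC p2@ESC p3@ESC p4@(4,4) -> at (1,2): 0 [-], cum=1
Step 5: p0@ESC p1@ESC p2@ESC p3@ESC p4@ESC -> at (1,2): 0 [-], cum=1
Total visits = 1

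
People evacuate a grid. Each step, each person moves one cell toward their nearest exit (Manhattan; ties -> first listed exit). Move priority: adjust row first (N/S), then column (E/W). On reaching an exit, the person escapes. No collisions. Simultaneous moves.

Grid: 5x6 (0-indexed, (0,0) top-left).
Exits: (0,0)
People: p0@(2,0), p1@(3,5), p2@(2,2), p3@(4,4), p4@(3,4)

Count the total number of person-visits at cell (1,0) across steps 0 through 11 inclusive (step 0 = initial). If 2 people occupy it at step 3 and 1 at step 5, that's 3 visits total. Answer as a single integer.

Answer: 1

Derivation:
Step 0: p0@(2,0) p1@(3,5) p2@(2,2) p3@(4,4) p4@(3,4) -> at (1,0): 0 [-], cum=0
Step 1: p0@(1,0) p1@(2,5) p2@(1,2) p3@(3,4) p4@(2,4) -> at (1,0): 1 [p0], cum=1
Step 2: p0@ESC p1@(1,5) p2@(0,2) p3@(2,4) p4@(1,4) -> at (1,0): 0 [-], cum=1
Step 3: p0@ESC p1@(0,5) p2@(0,1) p3@(1,4) p4@(0,4) -> at (1,0): 0 [-], cum=1
Step 4: p0@ESC p1@(0,4) p2@ESC p3@(0,4) p4@(0,3) -> at (1,0): 0 [-], cum=1
Step 5: p0@ESC p1@(0,3) p2@ESC p3@(0,3) p4@(0,2) -> at (1,0): 0 [-], cum=1
Step 6: p0@ESC p1@(0,2) p2@ESC p3@(0,2) p4@(0,1) -> at (1,0): 0 [-], cum=1
Step 7: p0@ESC p1@(0,1) p2@ESC p3@(0,1) p4@ESC -> at (1,0): 0 [-], cum=1
Step 8: p0@ESC p1@ESC p2@ESC p3@ESC p4@ESC -> at (1,0): 0 [-], cum=1
Total visits = 1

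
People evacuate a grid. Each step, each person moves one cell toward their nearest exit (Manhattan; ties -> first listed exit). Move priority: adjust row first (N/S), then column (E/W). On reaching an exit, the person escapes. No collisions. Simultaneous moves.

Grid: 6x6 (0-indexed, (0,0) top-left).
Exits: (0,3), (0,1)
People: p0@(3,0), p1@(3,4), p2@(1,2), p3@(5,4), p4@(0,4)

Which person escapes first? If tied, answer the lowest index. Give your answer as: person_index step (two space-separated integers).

Step 1: p0:(3,0)->(2,0) | p1:(3,4)->(2,4) | p2:(1,2)->(0,2) | p3:(5,4)->(4,4) | p4:(0,4)->(0,3)->EXIT
Step 2: p0:(2,0)->(1,0) | p1:(2,4)->(1,4) | p2:(0,2)->(0,3)->EXIT | p3:(4,4)->(3,4) | p4:escaped
Step 3: p0:(1,0)->(0,0) | p1:(1,4)->(0,4) | p2:escaped | p3:(3,4)->(2,4) | p4:escaped
Step 4: p0:(0,0)->(0,1)->EXIT | p1:(0,4)->(0,3)->EXIT | p2:escaped | p3:(2,4)->(1,4) | p4:escaped
Step 5: p0:escaped | p1:escaped | p2:escaped | p3:(1,4)->(0,4) | p4:escaped
Step 6: p0:escaped | p1:escaped | p2:escaped | p3:(0,4)->(0,3)->EXIT | p4:escaped
Exit steps: [4, 4, 2, 6, 1]
First to escape: p4 at step 1

Answer: 4 1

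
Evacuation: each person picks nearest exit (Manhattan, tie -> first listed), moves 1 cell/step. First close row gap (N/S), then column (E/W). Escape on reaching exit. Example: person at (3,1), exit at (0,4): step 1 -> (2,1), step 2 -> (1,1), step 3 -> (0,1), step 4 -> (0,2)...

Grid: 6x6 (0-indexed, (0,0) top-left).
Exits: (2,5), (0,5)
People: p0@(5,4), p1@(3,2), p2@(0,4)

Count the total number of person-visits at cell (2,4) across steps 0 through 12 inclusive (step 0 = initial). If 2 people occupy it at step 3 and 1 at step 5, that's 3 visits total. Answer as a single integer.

Step 0: p0@(5,4) p1@(3,2) p2@(0,4) -> at (2,4): 0 [-], cum=0
Step 1: p0@(4,4) p1@(2,2) p2@ESC -> at (2,4): 0 [-], cum=0
Step 2: p0@(3,4) p1@(2,3) p2@ESC -> at (2,4): 0 [-], cum=0
Step 3: p0@(2,4) p1@(2,4) p2@ESC -> at (2,4): 2 [p0,p1], cum=2
Step 4: p0@ESC p1@ESC p2@ESC -> at (2,4): 0 [-], cum=2
Total visits = 2

Answer: 2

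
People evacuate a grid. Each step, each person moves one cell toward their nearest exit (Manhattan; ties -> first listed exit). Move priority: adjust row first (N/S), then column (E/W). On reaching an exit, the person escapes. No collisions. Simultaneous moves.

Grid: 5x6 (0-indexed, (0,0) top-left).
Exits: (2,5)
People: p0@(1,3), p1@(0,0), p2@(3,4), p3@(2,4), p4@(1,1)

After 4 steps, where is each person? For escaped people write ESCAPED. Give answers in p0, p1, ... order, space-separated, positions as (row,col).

Step 1: p0:(1,3)->(2,3) | p1:(0,0)->(1,0) | p2:(3,4)->(2,4) | p3:(2,4)->(2,5)->EXIT | p4:(1,1)->(2,1)
Step 2: p0:(2,3)->(2,4) | p1:(1,0)->(2,0) | p2:(2,4)->(2,5)->EXIT | p3:escaped | p4:(2,1)->(2,2)
Step 3: p0:(2,4)->(2,5)->EXIT | p1:(2,0)->(2,1) | p2:escaped | p3:escaped | p4:(2,2)->(2,3)
Step 4: p0:escaped | p1:(2,1)->(2,2) | p2:escaped | p3:escaped | p4:(2,3)->(2,4)

ESCAPED (2,2) ESCAPED ESCAPED (2,4)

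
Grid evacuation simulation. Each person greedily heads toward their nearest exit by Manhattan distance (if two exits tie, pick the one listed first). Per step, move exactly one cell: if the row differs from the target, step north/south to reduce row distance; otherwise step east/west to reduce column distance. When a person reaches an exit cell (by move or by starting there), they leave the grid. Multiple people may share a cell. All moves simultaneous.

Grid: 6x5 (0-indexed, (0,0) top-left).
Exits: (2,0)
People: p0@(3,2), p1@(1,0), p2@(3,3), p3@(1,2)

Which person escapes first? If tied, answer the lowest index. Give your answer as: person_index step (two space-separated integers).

Step 1: p0:(3,2)->(2,2) | p1:(1,0)->(2,0)->EXIT | p2:(3,3)->(2,3) | p3:(1,2)->(2,2)
Step 2: p0:(2,2)->(2,1) | p1:escaped | p2:(2,3)->(2,2) | p3:(2,2)->(2,1)
Step 3: p0:(2,1)->(2,0)->EXIT | p1:escaped | p2:(2,2)->(2,1) | p3:(2,1)->(2,0)->EXIT
Step 4: p0:escaped | p1:escaped | p2:(2,1)->(2,0)->EXIT | p3:escaped
Exit steps: [3, 1, 4, 3]
First to escape: p1 at step 1

Answer: 1 1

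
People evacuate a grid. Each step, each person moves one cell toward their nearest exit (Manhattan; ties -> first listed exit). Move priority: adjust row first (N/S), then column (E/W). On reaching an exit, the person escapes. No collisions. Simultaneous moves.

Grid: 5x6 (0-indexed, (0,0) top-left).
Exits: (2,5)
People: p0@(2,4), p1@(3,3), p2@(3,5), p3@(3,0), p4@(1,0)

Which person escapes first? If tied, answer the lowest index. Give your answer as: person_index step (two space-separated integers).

Answer: 0 1

Derivation:
Step 1: p0:(2,4)->(2,5)->EXIT | p1:(3,3)->(2,3) | p2:(3,5)->(2,5)->EXIT | p3:(3,0)->(2,0) | p4:(1,0)->(2,0)
Step 2: p0:escaped | p1:(2,3)->(2,4) | p2:escaped | p3:(2,0)->(2,1) | p4:(2,0)->(2,1)
Step 3: p0:escaped | p1:(2,4)->(2,5)->EXIT | p2:escaped | p3:(2,1)->(2,2) | p4:(2,1)->(2,2)
Step 4: p0:escaped | p1:escaped | p2:escaped | p3:(2,2)->(2,3) | p4:(2,2)->(2,3)
Step 5: p0:escaped | p1:escaped | p2:escaped | p3:(2,3)->(2,4) | p4:(2,3)->(2,4)
Step 6: p0:escaped | p1:escaped | p2:escaped | p3:(2,4)->(2,5)->EXIT | p4:(2,4)->(2,5)->EXIT
Exit steps: [1, 3, 1, 6, 6]
First to escape: p0 at step 1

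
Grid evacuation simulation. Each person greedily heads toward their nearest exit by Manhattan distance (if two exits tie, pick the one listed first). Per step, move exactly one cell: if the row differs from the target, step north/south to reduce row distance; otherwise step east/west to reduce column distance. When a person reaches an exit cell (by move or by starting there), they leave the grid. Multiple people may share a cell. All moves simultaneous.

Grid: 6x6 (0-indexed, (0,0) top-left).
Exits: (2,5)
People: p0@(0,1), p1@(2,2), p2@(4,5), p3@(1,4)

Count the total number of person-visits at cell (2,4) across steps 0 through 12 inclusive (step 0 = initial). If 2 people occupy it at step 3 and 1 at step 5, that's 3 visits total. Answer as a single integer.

Answer: 3

Derivation:
Step 0: p0@(0,1) p1@(2,2) p2@(4,5) p3@(1,4) -> at (2,4): 0 [-], cum=0
Step 1: p0@(1,1) p1@(2,3) p2@(3,5) p3@(2,4) -> at (2,4): 1 [p3], cum=1
Step 2: p0@(2,1) p1@(2,4) p2@ESC p3@ESC -> at (2,4): 1 [p1], cum=2
Step 3: p0@(2,2) p1@ESC p2@ESC p3@ESC -> at (2,4): 0 [-], cum=2
Step 4: p0@(2,3) p1@ESC p2@ESC p3@ESC -> at (2,4): 0 [-], cum=2
Step 5: p0@(2,4) p1@ESC p2@ESC p3@ESC -> at (2,4): 1 [p0], cum=3
Step 6: p0@ESC p1@ESC p2@ESC p3@ESC -> at (2,4): 0 [-], cum=3
Total visits = 3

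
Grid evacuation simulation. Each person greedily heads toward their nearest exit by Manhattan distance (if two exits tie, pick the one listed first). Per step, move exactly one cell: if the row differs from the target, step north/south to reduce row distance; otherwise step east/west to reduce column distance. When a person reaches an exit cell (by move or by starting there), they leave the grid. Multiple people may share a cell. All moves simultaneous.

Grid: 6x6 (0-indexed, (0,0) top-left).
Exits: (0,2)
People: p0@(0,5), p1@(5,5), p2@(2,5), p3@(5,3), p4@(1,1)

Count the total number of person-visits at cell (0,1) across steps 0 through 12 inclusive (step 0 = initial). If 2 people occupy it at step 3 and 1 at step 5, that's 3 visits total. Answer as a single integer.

Answer: 1

Derivation:
Step 0: p0@(0,5) p1@(5,5) p2@(2,5) p3@(5,3) p4@(1,1) -> at (0,1): 0 [-], cum=0
Step 1: p0@(0,4) p1@(4,5) p2@(1,5) p3@(4,3) p4@(0,1) -> at (0,1): 1 [p4], cum=1
Step 2: p0@(0,3) p1@(3,5) p2@(0,5) p3@(3,3) p4@ESC -> at (0,1): 0 [-], cum=1
Step 3: p0@ESC p1@(2,5) p2@(0,4) p3@(2,3) p4@ESC -> at (0,1): 0 [-], cum=1
Step 4: p0@ESC p1@(1,5) p2@(0,3) p3@(1,3) p4@ESC -> at (0,1): 0 [-], cum=1
Step 5: p0@ESC p1@(0,5) p2@ESC p3@(0,3) p4@ESC -> at (0,1): 0 [-], cum=1
Step 6: p0@ESC p1@(0,4) p2@ESC p3@ESC p4@ESC -> at (0,1): 0 [-], cum=1
Step 7: p0@ESC p1@(0,3) p2@ESC p3@ESC p4@ESC -> at (0,1): 0 [-], cum=1
Step 8: p0@ESC p1@ESC p2@ESC p3@ESC p4@ESC -> at (0,1): 0 [-], cum=1
Total visits = 1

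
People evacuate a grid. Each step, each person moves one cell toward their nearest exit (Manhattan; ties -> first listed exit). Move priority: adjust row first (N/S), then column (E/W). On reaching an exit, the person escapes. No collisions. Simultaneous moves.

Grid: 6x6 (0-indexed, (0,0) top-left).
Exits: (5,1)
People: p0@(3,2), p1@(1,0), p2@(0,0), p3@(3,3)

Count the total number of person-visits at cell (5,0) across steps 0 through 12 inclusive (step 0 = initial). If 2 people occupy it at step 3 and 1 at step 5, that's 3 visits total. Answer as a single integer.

Answer: 2

Derivation:
Step 0: p0@(3,2) p1@(1,0) p2@(0,0) p3@(3,3) -> at (5,0): 0 [-], cum=0
Step 1: p0@(4,2) p1@(2,0) p2@(1,0) p3@(4,3) -> at (5,0): 0 [-], cum=0
Step 2: p0@(5,2) p1@(3,0) p2@(2,0) p3@(5,3) -> at (5,0): 0 [-], cum=0
Step 3: p0@ESC p1@(4,0) p2@(3,0) p3@(5,2) -> at (5,0): 0 [-], cum=0
Step 4: p0@ESC p1@(5,0) p2@(4,0) p3@ESC -> at (5,0): 1 [p1], cum=1
Step 5: p0@ESC p1@ESC p2@(5,0) p3@ESC -> at (5,0): 1 [p2], cum=2
Step 6: p0@ESC p1@ESC p2@ESC p3@ESC -> at (5,0): 0 [-], cum=2
Total visits = 2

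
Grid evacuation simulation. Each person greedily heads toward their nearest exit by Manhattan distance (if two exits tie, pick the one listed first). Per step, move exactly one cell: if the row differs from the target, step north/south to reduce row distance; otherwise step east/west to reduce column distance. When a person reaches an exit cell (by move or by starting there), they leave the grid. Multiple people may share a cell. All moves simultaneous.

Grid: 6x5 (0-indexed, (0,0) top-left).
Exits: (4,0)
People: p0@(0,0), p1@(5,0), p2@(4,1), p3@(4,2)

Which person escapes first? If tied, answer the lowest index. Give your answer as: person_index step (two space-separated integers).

Answer: 1 1

Derivation:
Step 1: p0:(0,0)->(1,0) | p1:(5,0)->(4,0)->EXIT | p2:(4,1)->(4,0)->EXIT | p3:(4,2)->(4,1)
Step 2: p0:(1,0)->(2,0) | p1:escaped | p2:escaped | p3:(4,1)->(4,0)->EXIT
Step 3: p0:(2,0)->(3,0) | p1:escaped | p2:escaped | p3:escaped
Step 4: p0:(3,0)->(4,0)->EXIT | p1:escaped | p2:escaped | p3:escaped
Exit steps: [4, 1, 1, 2]
First to escape: p1 at step 1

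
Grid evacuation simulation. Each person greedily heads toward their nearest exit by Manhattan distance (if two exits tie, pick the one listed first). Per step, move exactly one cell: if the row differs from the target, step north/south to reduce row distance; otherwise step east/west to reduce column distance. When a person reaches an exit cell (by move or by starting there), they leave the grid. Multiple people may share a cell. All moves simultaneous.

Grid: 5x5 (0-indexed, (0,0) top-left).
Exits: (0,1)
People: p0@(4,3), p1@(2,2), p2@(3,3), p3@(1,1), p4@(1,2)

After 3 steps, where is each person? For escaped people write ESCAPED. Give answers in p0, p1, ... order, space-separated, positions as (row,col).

Step 1: p0:(4,3)->(3,3) | p1:(2,2)->(1,2) | p2:(3,3)->(2,3) | p3:(1,1)->(0,1)->EXIT | p4:(1,2)->(0,2)
Step 2: p0:(3,3)->(2,3) | p1:(1,2)->(0,2) | p2:(2,3)->(1,3) | p3:escaped | p4:(0,2)->(0,1)->EXIT
Step 3: p0:(2,3)->(1,3) | p1:(0,2)->(0,1)->EXIT | p2:(1,3)->(0,3) | p3:escaped | p4:escaped

(1,3) ESCAPED (0,3) ESCAPED ESCAPED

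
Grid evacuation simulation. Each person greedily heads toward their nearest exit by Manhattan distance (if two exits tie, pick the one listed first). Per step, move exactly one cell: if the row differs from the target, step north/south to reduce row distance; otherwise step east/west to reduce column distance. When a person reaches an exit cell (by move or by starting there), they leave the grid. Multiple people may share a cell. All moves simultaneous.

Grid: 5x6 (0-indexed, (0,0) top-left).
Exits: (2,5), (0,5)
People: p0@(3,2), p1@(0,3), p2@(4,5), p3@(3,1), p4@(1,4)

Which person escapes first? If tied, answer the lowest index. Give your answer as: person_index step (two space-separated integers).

Step 1: p0:(3,2)->(2,2) | p1:(0,3)->(0,4) | p2:(4,5)->(3,5) | p3:(3,1)->(2,1) | p4:(1,4)->(2,4)
Step 2: p0:(2,2)->(2,3) | p1:(0,4)->(0,5)->EXIT | p2:(3,5)->(2,5)->EXIT | p3:(2,1)->(2,2) | p4:(2,4)->(2,5)->EXIT
Step 3: p0:(2,3)->(2,4) | p1:escaped | p2:escaped | p3:(2,2)->(2,3) | p4:escaped
Step 4: p0:(2,4)->(2,5)->EXIT | p1:escaped | p2:escaped | p3:(2,3)->(2,4) | p4:escaped
Step 5: p0:escaped | p1:escaped | p2:escaped | p3:(2,4)->(2,5)->EXIT | p4:escaped
Exit steps: [4, 2, 2, 5, 2]
First to escape: p1 at step 2

Answer: 1 2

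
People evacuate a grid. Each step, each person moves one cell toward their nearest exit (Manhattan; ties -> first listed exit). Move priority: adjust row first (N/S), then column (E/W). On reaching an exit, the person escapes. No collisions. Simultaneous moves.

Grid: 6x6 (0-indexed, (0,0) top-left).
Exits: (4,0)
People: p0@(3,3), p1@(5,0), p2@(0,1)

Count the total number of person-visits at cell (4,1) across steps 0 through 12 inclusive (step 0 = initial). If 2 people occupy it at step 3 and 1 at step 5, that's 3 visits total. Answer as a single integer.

Step 0: p0@(3,3) p1@(5,0) p2@(0,1) -> at (4,1): 0 [-], cum=0
Step 1: p0@(4,3) p1@ESC p2@(1,1) -> at (4,1): 0 [-], cum=0
Step 2: p0@(4,2) p1@ESC p2@(2,1) -> at (4,1): 0 [-], cum=0
Step 3: p0@(4,1) p1@ESC p2@(3,1) -> at (4,1): 1 [p0], cum=1
Step 4: p0@ESC p1@ESC p2@(4,1) -> at (4,1): 1 [p2], cum=2
Step 5: p0@ESC p1@ESC p2@ESC -> at (4,1): 0 [-], cum=2
Total visits = 2

Answer: 2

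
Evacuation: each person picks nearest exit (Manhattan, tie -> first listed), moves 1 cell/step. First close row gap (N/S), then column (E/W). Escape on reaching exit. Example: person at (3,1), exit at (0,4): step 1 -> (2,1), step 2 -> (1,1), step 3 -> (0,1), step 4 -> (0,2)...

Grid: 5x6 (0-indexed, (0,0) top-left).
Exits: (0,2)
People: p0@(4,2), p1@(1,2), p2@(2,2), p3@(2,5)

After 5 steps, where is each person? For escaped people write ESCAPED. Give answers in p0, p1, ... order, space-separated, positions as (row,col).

Step 1: p0:(4,2)->(3,2) | p1:(1,2)->(0,2)->EXIT | p2:(2,2)->(1,2) | p3:(2,5)->(1,5)
Step 2: p0:(3,2)->(2,2) | p1:escaped | p2:(1,2)->(0,2)->EXIT | p3:(1,5)->(0,5)
Step 3: p0:(2,2)->(1,2) | p1:escaped | p2:escaped | p3:(0,5)->(0,4)
Step 4: p0:(1,2)->(0,2)->EXIT | p1:escaped | p2:escaped | p3:(0,4)->(0,3)
Step 5: p0:escaped | p1:escaped | p2:escaped | p3:(0,3)->(0,2)->EXIT

ESCAPED ESCAPED ESCAPED ESCAPED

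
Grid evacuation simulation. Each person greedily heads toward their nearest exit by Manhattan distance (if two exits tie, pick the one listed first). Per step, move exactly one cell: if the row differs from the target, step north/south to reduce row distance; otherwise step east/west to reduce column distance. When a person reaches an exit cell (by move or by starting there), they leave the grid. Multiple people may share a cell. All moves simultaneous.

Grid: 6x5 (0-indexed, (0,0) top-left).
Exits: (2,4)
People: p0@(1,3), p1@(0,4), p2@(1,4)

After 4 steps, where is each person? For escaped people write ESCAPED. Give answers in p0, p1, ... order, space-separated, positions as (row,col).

Step 1: p0:(1,3)->(2,3) | p1:(0,4)->(1,4) | p2:(1,4)->(2,4)->EXIT
Step 2: p0:(2,3)->(2,4)->EXIT | p1:(1,4)->(2,4)->EXIT | p2:escaped

ESCAPED ESCAPED ESCAPED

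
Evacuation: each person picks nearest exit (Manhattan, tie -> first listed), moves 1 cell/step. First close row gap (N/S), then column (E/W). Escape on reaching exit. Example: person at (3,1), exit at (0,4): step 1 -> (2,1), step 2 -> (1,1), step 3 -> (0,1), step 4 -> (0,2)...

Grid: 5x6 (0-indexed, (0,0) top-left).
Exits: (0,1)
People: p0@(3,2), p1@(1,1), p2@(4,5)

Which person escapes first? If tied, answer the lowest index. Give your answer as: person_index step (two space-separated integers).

Answer: 1 1

Derivation:
Step 1: p0:(3,2)->(2,2) | p1:(1,1)->(0,1)->EXIT | p2:(4,5)->(3,5)
Step 2: p0:(2,2)->(1,2) | p1:escaped | p2:(3,5)->(2,5)
Step 3: p0:(1,2)->(0,2) | p1:escaped | p2:(2,5)->(1,5)
Step 4: p0:(0,2)->(0,1)->EXIT | p1:escaped | p2:(1,5)->(0,5)
Step 5: p0:escaped | p1:escaped | p2:(0,5)->(0,4)
Step 6: p0:escaped | p1:escaped | p2:(0,4)->(0,3)
Step 7: p0:escaped | p1:escaped | p2:(0,3)->(0,2)
Step 8: p0:escaped | p1:escaped | p2:(0,2)->(0,1)->EXIT
Exit steps: [4, 1, 8]
First to escape: p1 at step 1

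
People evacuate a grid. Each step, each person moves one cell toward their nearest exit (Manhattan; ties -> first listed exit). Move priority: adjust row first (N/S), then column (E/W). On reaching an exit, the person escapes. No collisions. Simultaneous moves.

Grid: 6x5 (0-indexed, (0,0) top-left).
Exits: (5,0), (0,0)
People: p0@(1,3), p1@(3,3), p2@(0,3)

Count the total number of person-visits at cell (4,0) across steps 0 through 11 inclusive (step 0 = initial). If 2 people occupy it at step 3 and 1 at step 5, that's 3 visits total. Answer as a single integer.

Step 0: p0@(1,3) p1@(3,3) p2@(0,3) -> at (4,0): 0 [-], cum=0
Step 1: p0@(0,3) p1@(4,3) p2@(0,2) -> at (4,0): 0 [-], cum=0
Step 2: p0@(0,2) p1@(5,3) p2@(0,1) -> at (4,0): 0 [-], cum=0
Step 3: p0@(0,1) p1@(5,2) p2@ESC -> at (4,0): 0 [-], cum=0
Step 4: p0@ESC p1@(5,1) p2@ESC -> at (4,0): 0 [-], cum=0
Step 5: p0@ESC p1@ESC p2@ESC -> at (4,0): 0 [-], cum=0
Total visits = 0

Answer: 0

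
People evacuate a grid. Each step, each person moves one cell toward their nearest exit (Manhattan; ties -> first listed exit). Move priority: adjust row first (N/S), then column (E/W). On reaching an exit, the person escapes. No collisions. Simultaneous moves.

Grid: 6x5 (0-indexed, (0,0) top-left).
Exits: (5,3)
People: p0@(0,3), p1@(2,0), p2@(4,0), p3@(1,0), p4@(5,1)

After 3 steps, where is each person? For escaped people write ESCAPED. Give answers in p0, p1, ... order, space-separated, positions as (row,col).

Step 1: p0:(0,3)->(1,3) | p1:(2,0)->(3,0) | p2:(4,0)->(5,0) | p3:(1,0)->(2,0) | p4:(5,1)->(5,2)
Step 2: p0:(1,3)->(2,3) | p1:(3,0)->(4,0) | p2:(5,0)->(5,1) | p3:(2,0)->(3,0) | p4:(5,2)->(5,3)->EXIT
Step 3: p0:(2,3)->(3,3) | p1:(4,0)->(5,0) | p2:(5,1)->(5,2) | p3:(3,0)->(4,0) | p4:escaped

(3,3) (5,0) (5,2) (4,0) ESCAPED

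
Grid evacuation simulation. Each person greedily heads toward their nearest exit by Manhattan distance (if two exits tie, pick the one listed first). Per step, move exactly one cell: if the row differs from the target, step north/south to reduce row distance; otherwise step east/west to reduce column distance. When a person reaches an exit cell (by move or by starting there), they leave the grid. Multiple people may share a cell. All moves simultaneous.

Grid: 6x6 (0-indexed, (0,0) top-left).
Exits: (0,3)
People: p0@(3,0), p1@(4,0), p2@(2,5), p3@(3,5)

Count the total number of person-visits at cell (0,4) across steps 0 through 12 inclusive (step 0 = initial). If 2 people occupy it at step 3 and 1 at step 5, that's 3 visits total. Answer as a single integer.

Answer: 2

Derivation:
Step 0: p0@(3,0) p1@(4,0) p2@(2,5) p3@(3,5) -> at (0,4): 0 [-], cum=0
Step 1: p0@(2,0) p1@(3,0) p2@(1,5) p3@(2,5) -> at (0,4): 0 [-], cum=0
Step 2: p0@(1,0) p1@(2,0) p2@(0,5) p3@(1,5) -> at (0,4): 0 [-], cum=0
Step 3: p0@(0,0) p1@(1,0) p2@(0,4) p3@(0,5) -> at (0,4): 1 [p2], cum=1
Step 4: p0@(0,1) p1@(0,0) p2@ESC p3@(0,4) -> at (0,4): 1 [p3], cum=2
Step 5: p0@(0,2) p1@(0,1) p2@ESC p3@ESC -> at (0,4): 0 [-], cum=2
Step 6: p0@ESC p1@(0,2) p2@ESC p3@ESC -> at (0,4): 0 [-], cum=2
Step 7: p0@ESC p1@ESC p2@ESC p3@ESC -> at (0,4): 0 [-], cum=2
Total visits = 2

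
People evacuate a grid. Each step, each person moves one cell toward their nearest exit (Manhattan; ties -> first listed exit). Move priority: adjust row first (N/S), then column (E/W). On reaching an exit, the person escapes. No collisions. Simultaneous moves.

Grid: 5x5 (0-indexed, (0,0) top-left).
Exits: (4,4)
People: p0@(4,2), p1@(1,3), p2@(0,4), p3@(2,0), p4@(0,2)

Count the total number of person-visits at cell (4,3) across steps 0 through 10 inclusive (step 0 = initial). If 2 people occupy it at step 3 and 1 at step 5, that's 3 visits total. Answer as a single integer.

Step 0: p0@(4,2) p1@(1,3) p2@(0,4) p3@(2,0) p4@(0,2) -> at (4,3): 0 [-], cum=0
Step 1: p0@(4,3) p1@(2,3) p2@(1,4) p3@(3,0) p4@(1,2) -> at (4,3): 1 [p0], cum=1
Step 2: p0@ESC p1@(3,3) p2@(2,4) p3@(4,0) p4@(2,2) -> at (4,3): 0 [-], cum=1
Step 3: p0@ESC p1@(4,3) p2@(3,4) p3@(4,1) p4@(3,2) -> at (4,3): 1 [p1], cum=2
Step 4: p0@ESC p1@ESC p2@ESC p3@(4,2) p4@(4,2) -> at (4,3): 0 [-], cum=2
Step 5: p0@ESC p1@ESC p2@ESC p3@(4,3) p4@(4,3) -> at (4,3): 2 [p3,p4], cum=4
Step 6: p0@ESC p1@ESC p2@ESC p3@ESC p4@ESC -> at (4,3): 0 [-], cum=4
Total visits = 4

Answer: 4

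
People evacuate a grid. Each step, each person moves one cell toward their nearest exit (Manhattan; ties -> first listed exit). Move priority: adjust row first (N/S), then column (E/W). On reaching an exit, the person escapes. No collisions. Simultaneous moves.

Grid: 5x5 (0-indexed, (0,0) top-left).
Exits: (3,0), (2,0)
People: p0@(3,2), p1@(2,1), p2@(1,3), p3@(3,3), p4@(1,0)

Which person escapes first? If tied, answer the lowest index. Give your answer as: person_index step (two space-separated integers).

Answer: 1 1

Derivation:
Step 1: p0:(3,2)->(3,1) | p1:(2,1)->(2,0)->EXIT | p2:(1,3)->(2,3) | p3:(3,3)->(3,2) | p4:(1,0)->(2,0)->EXIT
Step 2: p0:(3,1)->(3,0)->EXIT | p1:escaped | p2:(2,3)->(2,2) | p3:(3,2)->(3,1) | p4:escaped
Step 3: p0:escaped | p1:escaped | p2:(2,2)->(2,1) | p3:(3,1)->(3,0)->EXIT | p4:escaped
Step 4: p0:escaped | p1:escaped | p2:(2,1)->(2,0)->EXIT | p3:escaped | p4:escaped
Exit steps: [2, 1, 4, 3, 1]
First to escape: p1 at step 1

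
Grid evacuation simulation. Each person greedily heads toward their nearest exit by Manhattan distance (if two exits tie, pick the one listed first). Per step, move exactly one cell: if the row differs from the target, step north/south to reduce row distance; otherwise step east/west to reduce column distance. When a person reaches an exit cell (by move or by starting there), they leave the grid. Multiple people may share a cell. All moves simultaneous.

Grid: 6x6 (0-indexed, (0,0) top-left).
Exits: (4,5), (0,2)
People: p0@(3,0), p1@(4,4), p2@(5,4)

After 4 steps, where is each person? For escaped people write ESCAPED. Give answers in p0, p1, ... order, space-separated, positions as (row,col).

Step 1: p0:(3,0)->(2,0) | p1:(4,4)->(4,5)->EXIT | p2:(5,4)->(4,4)
Step 2: p0:(2,0)->(1,0) | p1:escaped | p2:(4,4)->(4,5)->EXIT
Step 3: p0:(1,0)->(0,0) | p1:escaped | p2:escaped
Step 4: p0:(0,0)->(0,1) | p1:escaped | p2:escaped

(0,1) ESCAPED ESCAPED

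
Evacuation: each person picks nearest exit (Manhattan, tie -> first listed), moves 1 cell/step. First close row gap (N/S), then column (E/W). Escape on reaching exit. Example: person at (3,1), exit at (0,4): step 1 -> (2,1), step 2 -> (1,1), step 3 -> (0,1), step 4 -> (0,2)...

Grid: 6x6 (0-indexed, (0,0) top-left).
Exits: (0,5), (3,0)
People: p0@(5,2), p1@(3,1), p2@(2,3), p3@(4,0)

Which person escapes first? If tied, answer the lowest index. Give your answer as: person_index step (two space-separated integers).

Step 1: p0:(5,2)->(4,2) | p1:(3,1)->(3,0)->EXIT | p2:(2,3)->(1,3) | p3:(4,0)->(3,0)->EXIT
Step 2: p0:(4,2)->(3,2) | p1:escaped | p2:(1,3)->(0,3) | p3:escaped
Step 3: p0:(3,2)->(3,1) | p1:escaped | p2:(0,3)->(0,4) | p3:escaped
Step 4: p0:(3,1)->(3,0)->EXIT | p1:escaped | p2:(0,4)->(0,5)->EXIT | p3:escaped
Exit steps: [4, 1, 4, 1]
First to escape: p1 at step 1

Answer: 1 1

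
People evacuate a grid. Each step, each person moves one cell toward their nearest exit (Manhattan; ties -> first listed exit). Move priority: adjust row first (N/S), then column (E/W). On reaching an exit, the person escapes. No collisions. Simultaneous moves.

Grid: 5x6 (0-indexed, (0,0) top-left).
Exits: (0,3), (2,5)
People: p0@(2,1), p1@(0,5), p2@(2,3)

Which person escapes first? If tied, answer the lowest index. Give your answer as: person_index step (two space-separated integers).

Answer: 1 2

Derivation:
Step 1: p0:(2,1)->(1,1) | p1:(0,5)->(0,4) | p2:(2,3)->(1,3)
Step 2: p0:(1,1)->(0,1) | p1:(0,4)->(0,3)->EXIT | p2:(1,3)->(0,3)->EXIT
Step 3: p0:(0,1)->(0,2) | p1:escaped | p2:escaped
Step 4: p0:(0,2)->(0,3)->EXIT | p1:escaped | p2:escaped
Exit steps: [4, 2, 2]
First to escape: p1 at step 2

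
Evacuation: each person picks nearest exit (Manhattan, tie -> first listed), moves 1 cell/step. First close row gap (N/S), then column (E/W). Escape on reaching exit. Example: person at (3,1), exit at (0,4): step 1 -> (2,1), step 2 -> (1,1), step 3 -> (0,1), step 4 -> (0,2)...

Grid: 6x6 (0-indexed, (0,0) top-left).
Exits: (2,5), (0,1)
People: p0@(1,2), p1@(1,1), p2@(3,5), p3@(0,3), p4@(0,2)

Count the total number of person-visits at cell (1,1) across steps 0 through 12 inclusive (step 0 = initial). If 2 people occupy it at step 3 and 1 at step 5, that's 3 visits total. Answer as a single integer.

Answer: 1

Derivation:
Step 0: p0@(1,2) p1@(1,1) p2@(3,5) p3@(0,3) p4@(0,2) -> at (1,1): 1 [p1], cum=1
Step 1: p0@(0,2) p1@ESC p2@ESC p3@(0,2) p4@ESC -> at (1,1): 0 [-], cum=1
Step 2: p0@ESC p1@ESC p2@ESC p3@ESC p4@ESC -> at (1,1): 0 [-], cum=1
Total visits = 1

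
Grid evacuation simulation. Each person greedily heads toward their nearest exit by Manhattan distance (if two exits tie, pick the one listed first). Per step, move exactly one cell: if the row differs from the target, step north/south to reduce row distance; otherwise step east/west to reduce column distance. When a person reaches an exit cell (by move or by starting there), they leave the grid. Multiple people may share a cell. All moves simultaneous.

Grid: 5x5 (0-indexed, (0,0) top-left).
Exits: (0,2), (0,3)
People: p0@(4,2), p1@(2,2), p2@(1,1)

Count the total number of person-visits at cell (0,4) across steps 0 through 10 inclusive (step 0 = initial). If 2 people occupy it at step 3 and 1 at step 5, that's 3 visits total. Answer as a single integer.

Step 0: p0@(4,2) p1@(2,2) p2@(1,1) -> at (0,4): 0 [-], cum=0
Step 1: p0@(3,2) p1@(1,2) p2@(0,1) -> at (0,4): 0 [-], cum=0
Step 2: p0@(2,2) p1@ESC p2@ESC -> at (0,4): 0 [-], cum=0
Step 3: p0@(1,2) p1@ESC p2@ESC -> at (0,4): 0 [-], cum=0
Step 4: p0@ESC p1@ESC p2@ESC -> at (0,4): 0 [-], cum=0
Total visits = 0

Answer: 0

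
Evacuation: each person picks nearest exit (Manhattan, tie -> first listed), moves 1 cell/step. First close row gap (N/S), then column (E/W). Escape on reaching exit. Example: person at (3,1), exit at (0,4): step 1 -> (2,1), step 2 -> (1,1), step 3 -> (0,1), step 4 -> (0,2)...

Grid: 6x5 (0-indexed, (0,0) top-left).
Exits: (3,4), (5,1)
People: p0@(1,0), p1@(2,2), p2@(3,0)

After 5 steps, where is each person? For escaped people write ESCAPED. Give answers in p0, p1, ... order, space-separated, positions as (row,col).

Step 1: p0:(1,0)->(2,0) | p1:(2,2)->(3,2) | p2:(3,0)->(4,0)
Step 2: p0:(2,0)->(3,0) | p1:(3,2)->(3,3) | p2:(4,0)->(5,0)
Step 3: p0:(3,0)->(4,0) | p1:(3,3)->(3,4)->EXIT | p2:(5,0)->(5,1)->EXIT
Step 4: p0:(4,0)->(5,0) | p1:escaped | p2:escaped
Step 5: p0:(5,0)->(5,1)->EXIT | p1:escaped | p2:escaped

ESCAPED ESCAPED ESCAPED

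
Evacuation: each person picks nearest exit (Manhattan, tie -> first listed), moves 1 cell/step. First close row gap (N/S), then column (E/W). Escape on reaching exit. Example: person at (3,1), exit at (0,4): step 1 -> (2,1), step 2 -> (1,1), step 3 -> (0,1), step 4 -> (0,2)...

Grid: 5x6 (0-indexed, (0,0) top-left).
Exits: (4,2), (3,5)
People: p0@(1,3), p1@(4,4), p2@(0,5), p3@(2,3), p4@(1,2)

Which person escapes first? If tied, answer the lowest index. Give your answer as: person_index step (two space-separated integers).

Step 1: p0:(1,3)->(2,3) | p1:(4,4)->(4,3) | p2:(0,5)->(1,5) | p3:(2,3)->(3,3) | p4:(1,2)->(2,2)
Step 2: p0:(2,3)->(3,3) | p1:(4,3)->(4,2)->EXIT | p2:(1,5)->(2,5) | p3:(3,3)->(4,3) | p4:(2,2)->(3,2)
Step 3: p0:(3,3)->(4,3) | p1:escaped | p2:(2,5)->(3,5)->EXIT | p3:(4,3)->(4,2)->EXIT | p4:(3,2)->(4,2)->EXIT
Step 4: p0:(4,3)->(4,2)->EXIT | p1:escaped | p2:escaped | p3:escaped | p4:escaped
Exit steps: [4, 2, 3, 3, 3]
First to escape: p1 at step 2

Answer: 1 2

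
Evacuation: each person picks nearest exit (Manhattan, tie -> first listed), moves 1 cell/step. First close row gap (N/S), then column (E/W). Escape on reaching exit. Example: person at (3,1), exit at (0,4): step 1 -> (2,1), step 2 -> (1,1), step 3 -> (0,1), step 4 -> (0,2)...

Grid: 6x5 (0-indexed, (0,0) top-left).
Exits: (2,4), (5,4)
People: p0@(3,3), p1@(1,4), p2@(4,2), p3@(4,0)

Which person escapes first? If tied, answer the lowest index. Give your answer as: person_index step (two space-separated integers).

Step 1: p0:(3,3)->(2,3) | p1:(1,4)->(2,4)->EXIT | p2:(4,2)->(5,2) | p3:(4,0)->(5,0)
Step 2: p0:(2,3)->(2,4)->EXIT | p1:escaped | p2:(5,2)->(5,3) | p3:(5,0)->(5,1)
Step 3: p0:escaped | p1:escaped | p2:(5,3)->(5,4)->EXIT | p3:(5,1)->(5,2)
Step 4: p0:escaped | p1:escaped | p2:escaped | p3:(5,2)->(5,3)
Step 5: p0:escaped | p1:escaped | p2:escaped | p3:(5,3)->(5,4)->EXIT
Exit steps: [2, 1, 3, 5]
First to escape: p1 at step 1

Answer: 1 1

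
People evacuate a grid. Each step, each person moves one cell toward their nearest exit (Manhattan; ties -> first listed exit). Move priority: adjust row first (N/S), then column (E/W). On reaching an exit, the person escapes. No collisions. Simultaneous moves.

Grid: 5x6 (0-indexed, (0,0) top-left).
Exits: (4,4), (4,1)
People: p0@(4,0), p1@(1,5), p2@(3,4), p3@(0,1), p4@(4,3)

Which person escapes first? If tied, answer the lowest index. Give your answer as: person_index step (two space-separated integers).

Answer: 0 1

Derivation:
Step 1: p0:(4,0)->(4,1)->EXIT | p1:(1,5)->(2,5) | p2:(3,4)->(4,4)->EXIT | p3:(0,1)->(1,1) | p4:(4,3)->(4,4)->EXIT
Step 2: p0:escaped | p1:(2,5)->(3,5) | p2:escaped | p3:(1,1)->(2,1) | p4:escaped
Step 3: p0:escaped | p1:(3,5)->(4,5) | p2:escaped | p3:(2,1)->(3,1) | p4:escaped
Step 4: p0:escaped | p1:(4,5)->(4,4)->EXIT | p2:escaped | p3:(3,1)->(4,1)->EXIT | p4:escaped
Exit steps: [1, 4, 1, 4, 1]
First to escape: p0 at step 1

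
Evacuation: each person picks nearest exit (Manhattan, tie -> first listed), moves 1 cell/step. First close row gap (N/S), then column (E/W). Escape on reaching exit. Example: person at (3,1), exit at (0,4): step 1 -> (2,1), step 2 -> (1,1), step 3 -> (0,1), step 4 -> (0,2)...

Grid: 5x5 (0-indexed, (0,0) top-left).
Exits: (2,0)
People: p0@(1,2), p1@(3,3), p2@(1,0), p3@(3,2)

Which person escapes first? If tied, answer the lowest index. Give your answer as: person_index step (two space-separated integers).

Step 1: p0:(1,2)->(2,2) | p1:(3,3)->(2,3) | p2:(1,0)->(2,0)->EXIT | p3:(3,2)->(2,2)
Step 2: p0:(2,2)->(2,1) | p1:(2,3)->(2,2) | p2:escaped | p3:(2,2)->(2,1)
Step 3: p0:(2,1)->(2,0)->EXIT | p1:(2,2)->(2,1) | p2:escaped | p3:(2,1)->(2,0)->EXIT
Step 4: p0:escaped | p1:(2,1)->(2,0)->EXIT | p2:escaped | p3:escaped
Exit steps: [3, 4, 1, 3]
First to escape: p2 at step 1

Answer: 2 1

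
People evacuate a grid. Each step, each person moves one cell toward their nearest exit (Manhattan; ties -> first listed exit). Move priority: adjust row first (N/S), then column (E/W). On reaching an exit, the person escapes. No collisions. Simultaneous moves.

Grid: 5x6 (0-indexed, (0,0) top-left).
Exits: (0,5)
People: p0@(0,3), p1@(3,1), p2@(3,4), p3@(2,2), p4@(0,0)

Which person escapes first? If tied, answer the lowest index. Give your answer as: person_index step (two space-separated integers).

Step 1: p0:(0,3)->(0,4) | p1:(3,1)->(2,1) | p2:(3,4)->(2,4) | p3:(2,2)->(1,2) | p4:(0,0)->(0,1)
Step 2: p0:(0,4)->(0,5)->EXIT | p1:(2,1)->(1,1) | p2:(2,4)->(1,4) | p3:(1,2)->(0,2) | p4:(0,1)->(0,2)
Step 3: p0:escaped | p1:(1,1)->(0,1) | p2:(1,4)->(0,4) | p3:(0,2)->(0,3) | p4:(0,2)->(0,3)
Step 4: p0:escaped | p1:(0,1)->(0,2) | p2:(0,4)->(0,5)->EXIT | p3:(0,3)->(0,4) | p4:(0,3)->(0,4)
Step 5: p0:escaped | p1:(0,2)->(0,3) | p2:escaped | p3:(0,4)->(0,5)->EXIT | p4:(0,4)->(0,5)->EXIT
Step 6: p0:escaped | p1:(0,3)->(0,4) | p2:escaped | p3:escaped | p4:escaped
Step 7: p0:escaped | p1:(0,4)->(0,5)->EXIT | p2:escaped | p3:escaped | p4:escaped
Exit steps: [2, 7, 4, 5, 5]
First to escape: p0 at step 2

Answer: 0 2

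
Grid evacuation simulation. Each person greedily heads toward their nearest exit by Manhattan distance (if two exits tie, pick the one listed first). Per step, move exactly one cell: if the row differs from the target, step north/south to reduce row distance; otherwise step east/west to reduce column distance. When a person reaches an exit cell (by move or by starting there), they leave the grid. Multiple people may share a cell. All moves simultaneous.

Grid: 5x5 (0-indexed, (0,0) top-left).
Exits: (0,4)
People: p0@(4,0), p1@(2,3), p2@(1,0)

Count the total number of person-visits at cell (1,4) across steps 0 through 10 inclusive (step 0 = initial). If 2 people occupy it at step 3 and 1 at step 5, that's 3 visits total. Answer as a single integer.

Step 0: p0@(4,0) p1@(2,3) p2@(1,0) -> at (1,4): 0 [-], cum=0
Step 1: p0@(3,0) p1@(1,3) p2@(0,0) -> at (1,4): 0 [-], cum=0
Step 2: p0@(2,0) p1@(0,3) p2@(0,1) -> at (1,4): 0 [-], cum=0
Step 3: p0@(1,0) p1@ESC p2@(0,2) -> at (1,4): 0 [-], cum=0
Step 4: p0@(0,0) p1@ESC p2@(0,3) -> at (1,4): 0 [-], cum=0
Step 5: p0@(0,1) p1@ESC p2@ESC -> at (1,4): 0 [-], cum=0
Step 6: p0@(0,2) p1@ESC p2@ESC -> at (1,4): 0 [-], cum=0
Step 7: p0@(0,3) p1@ESC p2@ESC -> at (1,4): 0 [-], cum=0
Step 8: p0@ESC p1@ESC p2@ESC -> at (1,4): 0 [-], cum=0
Total visits = 0

Answer: 0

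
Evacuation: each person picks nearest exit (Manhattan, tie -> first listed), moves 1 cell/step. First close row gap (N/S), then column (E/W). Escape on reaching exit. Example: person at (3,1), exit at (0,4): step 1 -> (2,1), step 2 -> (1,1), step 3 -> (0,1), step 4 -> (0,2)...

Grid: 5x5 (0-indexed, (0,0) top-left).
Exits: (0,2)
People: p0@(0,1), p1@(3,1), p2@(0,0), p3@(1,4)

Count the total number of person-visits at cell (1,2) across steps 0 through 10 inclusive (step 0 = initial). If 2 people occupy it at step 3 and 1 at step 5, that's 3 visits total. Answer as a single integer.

Answer: 0

Derivation:
Step 0: p0@(0,1) p1@(3,1) p2@(0,0) p3@(1,4) -> at (1,2): 0 [-], cum=0
Step 1: p0@ESC p1@(2,1) p2@(0,1) p3@(0,4) -> at (1,2): 0 [-], cum=0
Step 2: p0@ESC p1@(1,1) p2@ESC p3@(0,3) -> at (1,2): 0 [-], cum=0
Step 3: p0@ESC p1@(0,1) p2@ESC p3@ESC -> at (1,2): 0 [-], cum=0
Step 4: p0@ESC p1@ESC p2@ESC p3@ESC -> at (1,2): 0 [-], cum=0
Total visits = 0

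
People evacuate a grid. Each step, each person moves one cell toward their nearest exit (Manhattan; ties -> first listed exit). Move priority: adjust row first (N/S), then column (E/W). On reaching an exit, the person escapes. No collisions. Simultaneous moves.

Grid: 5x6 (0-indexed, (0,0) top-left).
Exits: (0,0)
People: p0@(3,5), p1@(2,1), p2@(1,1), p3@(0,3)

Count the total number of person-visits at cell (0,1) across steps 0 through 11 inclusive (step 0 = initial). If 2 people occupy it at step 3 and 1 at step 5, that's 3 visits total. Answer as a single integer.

Answer: 4

Derivation:
Step 0: p0@(3,5) p1@(2,1) p2@(1,1) p3@(0,3) -> at (0,1): 0 [-], cum=0
Step 1: p0@(2,5) p1@(1,1) p2@(0,1) p3@(0,2) -> at (0,1): 1 [p2], cum=1
Step 2: p0@(1,5) p1@(0,1) p2@ESC p3@(0,1) -> at (0,1): 2 [p1,p3], cum=3
Step 3: p0@(0,5) p1@ESC p2@ESC p3@ESC -> at (0,1): 0 [-], cum=3
Step 4: p0@(0,4) p1@ESC p2@ESC p3@ESC -> at (0,1): 0 [-], cum=3
Step 5: p0@(0,3) p1@ESC p2@ESC p3@ESC -> at (0,1): 0 [-], cum=3
Step 6: p0@(0,2) p1@ESC p2@ESC p3@ESC -> at (0,1): 0 [-], cum=3
Step 7: p0@(0,1) p1@ESC p2@ESC p3@ESC -> at (0,1): 1 [p0], cum=4
Step 8: p0@ESC p1@ESC p2@ESC p3@ESC -> at (0,1): 0 [-], cum=4
Total visits = 4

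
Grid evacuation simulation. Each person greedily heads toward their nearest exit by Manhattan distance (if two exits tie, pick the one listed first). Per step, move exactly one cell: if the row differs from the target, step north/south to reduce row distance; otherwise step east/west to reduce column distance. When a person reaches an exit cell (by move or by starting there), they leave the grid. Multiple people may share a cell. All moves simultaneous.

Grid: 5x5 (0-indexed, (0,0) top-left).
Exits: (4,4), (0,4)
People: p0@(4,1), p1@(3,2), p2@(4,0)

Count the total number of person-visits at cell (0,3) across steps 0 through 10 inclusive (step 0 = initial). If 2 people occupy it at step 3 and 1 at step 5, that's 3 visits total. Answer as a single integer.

Answer: 0

Derivation:
Step 0: p0@(4,1) p1@(3,2) p2@(4,0) -> at (0,3): 0 [-], cum=0
Step 1: p0@(4,2) p1@(4,2) p2@(4,1) -> at (0,3): 0 [-], cum=0
Step 2: p0@(4,3) p1@(4,3) p2@(4,2) -> at (0,3): 0 [-], cum=0
Step 3: p0@ESC p1@ESC p2@(4,3) -> at (0,3): 0 [-], cum=0
Step 4: p0@ESC p1@ESC p2@ESC -> at (0,3): 0 [-], cum=0
Total visits = 0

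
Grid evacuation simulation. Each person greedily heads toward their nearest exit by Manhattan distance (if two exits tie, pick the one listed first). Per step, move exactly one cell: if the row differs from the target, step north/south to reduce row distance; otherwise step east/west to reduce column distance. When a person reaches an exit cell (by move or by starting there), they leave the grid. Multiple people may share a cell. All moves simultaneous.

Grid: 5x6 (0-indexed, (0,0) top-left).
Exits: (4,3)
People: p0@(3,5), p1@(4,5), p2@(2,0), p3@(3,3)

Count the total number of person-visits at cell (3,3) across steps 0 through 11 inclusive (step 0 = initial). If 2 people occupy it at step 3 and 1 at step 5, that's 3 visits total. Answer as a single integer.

Step 0: p0@(3,5) p1@(4,5) p2@(2,0) p3@(3,3) -> at (3,3): 1 [p3], cum=1
Step 1: p0@(4,5) p1@(4,4) p2@(3,0) p3@ESC -> at (3,3): 0 [-], cum=1
Step 2: p0@(4,4) p1@ESC p2@(4,0) p3@ESC -> at (3,3): 0 [-], cum=1
Step 3: p0@ESC p1@ESC p2@(4,1) p3@ESC -> at (3,3): 0 [-], cum=1
Step 4: p0@ESC p1@ESC p2@(4,2) p3@ESC -> at (3,3): 0 [-], cum=1
Step 5: p0@ESC p1@ESC p2@ESC p3@ESC -> at (3,3): 0 [-], cum=1
Total visits = 1

Answer: 1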